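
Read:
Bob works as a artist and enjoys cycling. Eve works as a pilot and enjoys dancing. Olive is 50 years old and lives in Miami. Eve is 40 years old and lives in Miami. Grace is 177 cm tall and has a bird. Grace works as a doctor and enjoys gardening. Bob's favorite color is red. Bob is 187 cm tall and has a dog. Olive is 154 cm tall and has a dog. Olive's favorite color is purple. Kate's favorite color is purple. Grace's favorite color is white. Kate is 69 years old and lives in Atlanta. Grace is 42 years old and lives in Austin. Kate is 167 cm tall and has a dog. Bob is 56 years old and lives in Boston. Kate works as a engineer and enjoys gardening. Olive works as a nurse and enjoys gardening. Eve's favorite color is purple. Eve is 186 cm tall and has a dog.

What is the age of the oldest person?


Oldest: Kate at 69

69


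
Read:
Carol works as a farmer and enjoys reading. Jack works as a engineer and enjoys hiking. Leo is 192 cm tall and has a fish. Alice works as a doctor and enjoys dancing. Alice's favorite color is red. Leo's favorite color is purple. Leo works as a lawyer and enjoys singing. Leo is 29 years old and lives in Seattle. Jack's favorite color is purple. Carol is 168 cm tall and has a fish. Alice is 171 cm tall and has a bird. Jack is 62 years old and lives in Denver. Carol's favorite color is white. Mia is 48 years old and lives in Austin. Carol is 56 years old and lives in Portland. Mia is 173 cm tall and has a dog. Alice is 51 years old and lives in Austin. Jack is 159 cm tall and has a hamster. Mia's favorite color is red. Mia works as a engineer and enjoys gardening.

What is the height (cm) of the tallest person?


Tallest: Leo at 192 cm

192


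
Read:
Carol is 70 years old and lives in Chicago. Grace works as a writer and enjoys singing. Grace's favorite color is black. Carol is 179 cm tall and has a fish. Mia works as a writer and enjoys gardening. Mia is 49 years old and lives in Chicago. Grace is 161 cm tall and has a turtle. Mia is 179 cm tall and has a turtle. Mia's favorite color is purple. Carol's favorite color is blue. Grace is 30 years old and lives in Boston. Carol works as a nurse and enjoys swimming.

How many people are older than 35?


Filter: 2

2


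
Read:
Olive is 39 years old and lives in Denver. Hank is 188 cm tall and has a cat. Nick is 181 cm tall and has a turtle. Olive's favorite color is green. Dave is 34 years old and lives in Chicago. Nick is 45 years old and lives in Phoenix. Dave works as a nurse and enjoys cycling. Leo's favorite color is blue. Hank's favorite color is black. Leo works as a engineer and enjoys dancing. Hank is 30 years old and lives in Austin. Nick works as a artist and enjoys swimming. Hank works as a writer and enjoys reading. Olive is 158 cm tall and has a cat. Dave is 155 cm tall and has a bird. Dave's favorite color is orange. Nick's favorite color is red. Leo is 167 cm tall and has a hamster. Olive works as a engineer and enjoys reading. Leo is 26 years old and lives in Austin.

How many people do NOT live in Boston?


Not in Boston: 5

5


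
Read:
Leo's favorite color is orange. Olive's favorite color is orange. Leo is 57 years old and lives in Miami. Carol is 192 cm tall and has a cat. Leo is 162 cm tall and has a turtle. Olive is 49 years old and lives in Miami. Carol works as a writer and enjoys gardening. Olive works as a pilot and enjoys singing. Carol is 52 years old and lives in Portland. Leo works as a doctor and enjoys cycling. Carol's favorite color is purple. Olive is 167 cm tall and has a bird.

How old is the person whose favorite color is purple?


Person with favorite color=purple is Carol, age 52

52


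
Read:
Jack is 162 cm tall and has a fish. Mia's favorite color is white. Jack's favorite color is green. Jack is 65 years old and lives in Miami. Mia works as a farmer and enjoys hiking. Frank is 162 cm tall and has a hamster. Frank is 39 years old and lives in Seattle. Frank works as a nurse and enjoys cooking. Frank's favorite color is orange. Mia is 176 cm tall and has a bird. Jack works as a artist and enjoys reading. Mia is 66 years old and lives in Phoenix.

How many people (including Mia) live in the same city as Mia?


Mia lives in Phoenix. Count = 1

1


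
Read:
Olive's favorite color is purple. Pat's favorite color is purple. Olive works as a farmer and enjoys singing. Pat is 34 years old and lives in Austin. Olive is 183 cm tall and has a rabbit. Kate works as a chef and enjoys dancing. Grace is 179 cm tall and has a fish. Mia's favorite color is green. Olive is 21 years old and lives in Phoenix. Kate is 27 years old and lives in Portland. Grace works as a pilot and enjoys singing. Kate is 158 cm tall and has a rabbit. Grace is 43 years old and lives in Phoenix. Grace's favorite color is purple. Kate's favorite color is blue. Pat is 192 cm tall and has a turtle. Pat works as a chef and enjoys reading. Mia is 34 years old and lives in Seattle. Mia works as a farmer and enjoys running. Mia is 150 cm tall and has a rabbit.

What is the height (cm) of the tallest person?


Tallest: Pat at 192 cm

192


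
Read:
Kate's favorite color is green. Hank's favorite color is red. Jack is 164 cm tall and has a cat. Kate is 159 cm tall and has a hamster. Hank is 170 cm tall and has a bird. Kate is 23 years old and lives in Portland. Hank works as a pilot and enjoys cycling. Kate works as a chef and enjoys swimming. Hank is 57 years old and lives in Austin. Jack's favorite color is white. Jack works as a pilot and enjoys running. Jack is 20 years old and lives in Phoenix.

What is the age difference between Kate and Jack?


|23 - 20| = 3

3


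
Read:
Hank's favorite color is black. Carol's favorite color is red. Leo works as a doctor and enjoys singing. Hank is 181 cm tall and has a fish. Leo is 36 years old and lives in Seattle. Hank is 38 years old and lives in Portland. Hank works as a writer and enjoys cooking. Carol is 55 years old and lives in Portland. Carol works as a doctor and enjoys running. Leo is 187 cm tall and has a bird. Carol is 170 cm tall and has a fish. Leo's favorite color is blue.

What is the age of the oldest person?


Oldest: Carol at 55

55


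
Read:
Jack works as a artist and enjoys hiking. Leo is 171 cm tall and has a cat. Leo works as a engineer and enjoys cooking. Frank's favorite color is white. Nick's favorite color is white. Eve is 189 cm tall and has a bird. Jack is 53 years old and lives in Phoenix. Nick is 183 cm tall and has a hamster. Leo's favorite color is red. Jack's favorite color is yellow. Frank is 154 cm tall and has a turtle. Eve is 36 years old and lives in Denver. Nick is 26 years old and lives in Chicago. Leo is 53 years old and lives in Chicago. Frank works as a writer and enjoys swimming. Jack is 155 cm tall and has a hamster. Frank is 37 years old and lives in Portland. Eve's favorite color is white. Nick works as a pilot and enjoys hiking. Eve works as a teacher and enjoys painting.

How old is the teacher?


The teacher is Eve, age 36

36


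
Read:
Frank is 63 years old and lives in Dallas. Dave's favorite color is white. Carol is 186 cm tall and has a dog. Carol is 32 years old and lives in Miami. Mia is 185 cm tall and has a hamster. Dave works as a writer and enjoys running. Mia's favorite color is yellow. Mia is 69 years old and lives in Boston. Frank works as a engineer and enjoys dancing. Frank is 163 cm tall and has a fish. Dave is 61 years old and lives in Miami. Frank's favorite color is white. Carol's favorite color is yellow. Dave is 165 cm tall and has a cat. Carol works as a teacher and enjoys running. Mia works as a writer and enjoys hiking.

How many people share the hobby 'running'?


Count: 2

2


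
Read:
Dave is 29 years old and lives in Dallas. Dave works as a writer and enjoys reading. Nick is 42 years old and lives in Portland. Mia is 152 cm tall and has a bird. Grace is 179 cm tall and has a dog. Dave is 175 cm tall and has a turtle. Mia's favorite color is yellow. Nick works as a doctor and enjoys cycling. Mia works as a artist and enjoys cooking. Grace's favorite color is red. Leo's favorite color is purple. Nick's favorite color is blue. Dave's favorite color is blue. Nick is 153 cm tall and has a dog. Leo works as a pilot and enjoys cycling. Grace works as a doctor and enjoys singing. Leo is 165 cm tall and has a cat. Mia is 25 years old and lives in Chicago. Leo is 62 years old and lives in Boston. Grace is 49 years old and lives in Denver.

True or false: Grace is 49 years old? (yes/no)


Grace is actually 49. yes

yes


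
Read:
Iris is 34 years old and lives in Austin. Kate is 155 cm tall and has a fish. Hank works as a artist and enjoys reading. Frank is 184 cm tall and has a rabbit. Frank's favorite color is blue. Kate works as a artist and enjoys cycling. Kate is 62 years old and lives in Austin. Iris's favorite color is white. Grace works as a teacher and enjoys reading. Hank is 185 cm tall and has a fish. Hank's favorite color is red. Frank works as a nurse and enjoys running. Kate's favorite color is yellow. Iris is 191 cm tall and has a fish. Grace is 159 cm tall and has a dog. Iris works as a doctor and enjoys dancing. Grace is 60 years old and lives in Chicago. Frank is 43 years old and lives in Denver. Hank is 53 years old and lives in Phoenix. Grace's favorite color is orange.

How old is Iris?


Iris is 34 years old

34


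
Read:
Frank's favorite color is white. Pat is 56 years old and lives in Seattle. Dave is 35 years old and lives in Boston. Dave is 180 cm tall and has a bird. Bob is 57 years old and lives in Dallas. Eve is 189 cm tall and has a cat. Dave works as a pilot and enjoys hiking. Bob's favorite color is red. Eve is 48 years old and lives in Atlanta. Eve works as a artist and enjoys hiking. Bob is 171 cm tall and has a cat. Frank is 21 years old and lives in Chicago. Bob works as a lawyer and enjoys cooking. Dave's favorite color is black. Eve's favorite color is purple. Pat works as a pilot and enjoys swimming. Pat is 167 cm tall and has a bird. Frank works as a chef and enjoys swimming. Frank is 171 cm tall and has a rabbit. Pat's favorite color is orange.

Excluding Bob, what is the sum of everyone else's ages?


Sum (excluding Bob): 160

160


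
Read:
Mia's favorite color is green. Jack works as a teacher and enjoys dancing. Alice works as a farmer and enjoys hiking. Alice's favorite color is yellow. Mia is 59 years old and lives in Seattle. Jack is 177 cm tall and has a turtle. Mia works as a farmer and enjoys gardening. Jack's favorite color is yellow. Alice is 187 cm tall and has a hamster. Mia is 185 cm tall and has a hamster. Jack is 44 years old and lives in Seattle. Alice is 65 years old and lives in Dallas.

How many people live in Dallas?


Count in Dallas: 1

1


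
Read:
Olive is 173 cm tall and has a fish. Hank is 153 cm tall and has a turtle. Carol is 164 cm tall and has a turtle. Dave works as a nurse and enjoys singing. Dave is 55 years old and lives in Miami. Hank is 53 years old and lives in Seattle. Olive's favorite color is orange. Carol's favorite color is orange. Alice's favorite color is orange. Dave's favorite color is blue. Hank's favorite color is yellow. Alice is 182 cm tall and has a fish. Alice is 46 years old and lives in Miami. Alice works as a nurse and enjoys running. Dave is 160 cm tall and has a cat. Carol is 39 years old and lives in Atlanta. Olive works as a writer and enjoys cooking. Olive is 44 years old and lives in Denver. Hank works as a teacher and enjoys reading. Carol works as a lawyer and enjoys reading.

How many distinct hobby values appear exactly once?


Unique hobby values: 3

3


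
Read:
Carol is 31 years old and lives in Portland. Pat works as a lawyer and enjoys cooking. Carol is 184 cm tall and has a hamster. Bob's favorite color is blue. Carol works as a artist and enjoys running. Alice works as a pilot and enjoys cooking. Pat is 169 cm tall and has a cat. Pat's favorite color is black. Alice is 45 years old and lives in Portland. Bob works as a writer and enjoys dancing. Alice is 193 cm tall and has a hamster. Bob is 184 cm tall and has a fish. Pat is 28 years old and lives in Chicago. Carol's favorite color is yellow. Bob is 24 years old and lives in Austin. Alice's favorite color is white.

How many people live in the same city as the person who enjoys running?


Person with hobby running is Carol, city Portland. Count = 2

2


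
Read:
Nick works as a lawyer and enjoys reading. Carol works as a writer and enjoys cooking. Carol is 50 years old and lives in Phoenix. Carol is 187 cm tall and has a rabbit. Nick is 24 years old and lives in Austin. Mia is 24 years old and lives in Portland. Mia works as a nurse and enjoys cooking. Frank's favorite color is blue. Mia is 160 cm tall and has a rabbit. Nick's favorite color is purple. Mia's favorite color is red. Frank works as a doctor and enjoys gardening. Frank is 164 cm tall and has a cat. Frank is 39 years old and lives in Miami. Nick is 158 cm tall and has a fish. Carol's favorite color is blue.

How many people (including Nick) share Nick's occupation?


Nick is a lawyer. Count = 1

1


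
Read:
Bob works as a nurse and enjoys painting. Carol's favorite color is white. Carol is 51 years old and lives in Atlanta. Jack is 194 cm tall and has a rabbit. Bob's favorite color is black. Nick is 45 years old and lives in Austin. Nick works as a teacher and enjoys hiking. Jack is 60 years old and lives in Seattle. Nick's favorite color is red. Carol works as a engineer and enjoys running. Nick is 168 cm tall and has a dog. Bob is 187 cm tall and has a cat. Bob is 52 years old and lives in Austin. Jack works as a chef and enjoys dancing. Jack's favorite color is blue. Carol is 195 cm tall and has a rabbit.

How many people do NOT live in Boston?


Not in Boston: 4

4


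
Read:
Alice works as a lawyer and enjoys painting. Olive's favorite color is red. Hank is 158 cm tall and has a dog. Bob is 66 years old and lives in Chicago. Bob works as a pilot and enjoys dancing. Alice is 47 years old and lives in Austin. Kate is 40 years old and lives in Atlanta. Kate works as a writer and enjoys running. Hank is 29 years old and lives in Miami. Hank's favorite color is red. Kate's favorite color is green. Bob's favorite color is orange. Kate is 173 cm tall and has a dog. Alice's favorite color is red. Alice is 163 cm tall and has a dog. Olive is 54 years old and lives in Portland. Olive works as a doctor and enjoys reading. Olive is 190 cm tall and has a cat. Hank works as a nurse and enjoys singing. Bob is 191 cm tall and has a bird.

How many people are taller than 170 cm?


Taller than 170: 3

3


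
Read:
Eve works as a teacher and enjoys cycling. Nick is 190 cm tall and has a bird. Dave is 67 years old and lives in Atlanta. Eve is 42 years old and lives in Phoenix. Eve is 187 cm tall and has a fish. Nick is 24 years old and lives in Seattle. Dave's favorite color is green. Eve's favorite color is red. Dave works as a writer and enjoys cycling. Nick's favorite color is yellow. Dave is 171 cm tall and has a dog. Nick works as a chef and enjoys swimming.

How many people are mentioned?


People: Nick, Eve, Dave. Count = 3

3


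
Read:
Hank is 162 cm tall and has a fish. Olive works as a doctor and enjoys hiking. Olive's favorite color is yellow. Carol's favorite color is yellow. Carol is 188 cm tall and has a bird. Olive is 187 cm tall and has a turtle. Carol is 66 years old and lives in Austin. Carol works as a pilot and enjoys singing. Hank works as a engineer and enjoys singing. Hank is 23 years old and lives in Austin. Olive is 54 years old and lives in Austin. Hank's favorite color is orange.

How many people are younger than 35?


Filter: 1

1


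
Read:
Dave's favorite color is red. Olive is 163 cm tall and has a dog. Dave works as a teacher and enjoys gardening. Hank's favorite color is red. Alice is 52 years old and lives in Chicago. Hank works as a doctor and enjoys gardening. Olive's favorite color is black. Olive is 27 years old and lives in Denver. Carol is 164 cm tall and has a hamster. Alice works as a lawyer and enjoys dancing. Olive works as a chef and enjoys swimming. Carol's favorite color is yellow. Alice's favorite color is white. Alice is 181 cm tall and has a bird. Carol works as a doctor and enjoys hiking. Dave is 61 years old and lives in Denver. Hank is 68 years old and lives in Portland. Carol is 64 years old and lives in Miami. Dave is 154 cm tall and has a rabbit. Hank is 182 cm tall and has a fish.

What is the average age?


Sum=272, n=5, avg=54.4

54.4


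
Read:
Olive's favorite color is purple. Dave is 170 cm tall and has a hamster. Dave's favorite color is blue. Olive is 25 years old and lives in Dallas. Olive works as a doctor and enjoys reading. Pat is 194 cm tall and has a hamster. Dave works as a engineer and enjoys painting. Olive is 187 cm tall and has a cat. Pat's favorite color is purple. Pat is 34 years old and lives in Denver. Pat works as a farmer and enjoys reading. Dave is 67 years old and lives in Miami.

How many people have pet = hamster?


Count: 2

2


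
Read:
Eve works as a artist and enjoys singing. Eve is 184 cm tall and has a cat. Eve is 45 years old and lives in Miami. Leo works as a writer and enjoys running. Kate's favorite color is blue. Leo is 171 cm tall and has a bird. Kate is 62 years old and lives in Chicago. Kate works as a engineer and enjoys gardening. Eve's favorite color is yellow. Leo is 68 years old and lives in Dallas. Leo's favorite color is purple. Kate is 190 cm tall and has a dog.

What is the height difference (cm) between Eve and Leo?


|184 - 171| = 13

13


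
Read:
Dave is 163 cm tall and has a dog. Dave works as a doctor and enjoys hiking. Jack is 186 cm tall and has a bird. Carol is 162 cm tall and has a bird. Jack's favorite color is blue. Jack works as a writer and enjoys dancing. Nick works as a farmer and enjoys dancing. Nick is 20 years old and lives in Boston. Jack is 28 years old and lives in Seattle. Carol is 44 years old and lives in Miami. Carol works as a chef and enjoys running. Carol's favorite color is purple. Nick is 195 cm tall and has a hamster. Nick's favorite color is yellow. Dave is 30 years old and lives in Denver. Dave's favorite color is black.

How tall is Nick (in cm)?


Nick is 195 cm tall

195


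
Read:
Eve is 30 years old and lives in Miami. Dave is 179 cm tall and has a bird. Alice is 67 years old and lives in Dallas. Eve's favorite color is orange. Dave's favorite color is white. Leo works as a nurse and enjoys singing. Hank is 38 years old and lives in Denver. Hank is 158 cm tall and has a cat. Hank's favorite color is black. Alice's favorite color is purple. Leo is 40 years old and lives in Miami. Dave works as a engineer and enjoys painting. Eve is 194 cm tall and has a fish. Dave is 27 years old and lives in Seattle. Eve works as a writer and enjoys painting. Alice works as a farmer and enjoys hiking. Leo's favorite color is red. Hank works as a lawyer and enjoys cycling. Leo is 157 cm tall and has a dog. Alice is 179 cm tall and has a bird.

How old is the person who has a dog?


Person with dog is Leo, age 40

40


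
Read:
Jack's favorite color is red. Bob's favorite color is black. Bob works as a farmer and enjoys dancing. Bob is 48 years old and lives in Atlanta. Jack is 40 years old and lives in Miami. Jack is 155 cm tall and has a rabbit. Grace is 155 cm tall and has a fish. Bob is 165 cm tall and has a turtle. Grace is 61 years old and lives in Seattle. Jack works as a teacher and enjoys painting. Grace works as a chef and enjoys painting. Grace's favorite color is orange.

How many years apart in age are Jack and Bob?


40 vs 48, diff = 8

8


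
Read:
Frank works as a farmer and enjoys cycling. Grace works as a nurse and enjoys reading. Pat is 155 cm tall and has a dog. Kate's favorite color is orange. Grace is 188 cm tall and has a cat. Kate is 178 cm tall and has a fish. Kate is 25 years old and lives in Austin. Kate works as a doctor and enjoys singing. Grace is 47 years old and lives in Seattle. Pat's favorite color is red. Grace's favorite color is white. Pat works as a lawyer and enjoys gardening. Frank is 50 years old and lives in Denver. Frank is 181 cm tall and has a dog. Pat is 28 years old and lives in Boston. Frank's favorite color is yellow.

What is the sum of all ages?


50+25+28+47 = 150

150


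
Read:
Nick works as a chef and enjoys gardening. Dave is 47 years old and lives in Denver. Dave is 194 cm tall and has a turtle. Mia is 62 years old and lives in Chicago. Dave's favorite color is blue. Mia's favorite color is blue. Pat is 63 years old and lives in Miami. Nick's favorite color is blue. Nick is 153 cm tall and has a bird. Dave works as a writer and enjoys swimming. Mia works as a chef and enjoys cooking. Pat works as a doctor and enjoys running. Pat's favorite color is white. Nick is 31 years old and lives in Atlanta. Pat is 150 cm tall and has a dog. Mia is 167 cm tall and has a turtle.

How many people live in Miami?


Count in Miami: 1

1


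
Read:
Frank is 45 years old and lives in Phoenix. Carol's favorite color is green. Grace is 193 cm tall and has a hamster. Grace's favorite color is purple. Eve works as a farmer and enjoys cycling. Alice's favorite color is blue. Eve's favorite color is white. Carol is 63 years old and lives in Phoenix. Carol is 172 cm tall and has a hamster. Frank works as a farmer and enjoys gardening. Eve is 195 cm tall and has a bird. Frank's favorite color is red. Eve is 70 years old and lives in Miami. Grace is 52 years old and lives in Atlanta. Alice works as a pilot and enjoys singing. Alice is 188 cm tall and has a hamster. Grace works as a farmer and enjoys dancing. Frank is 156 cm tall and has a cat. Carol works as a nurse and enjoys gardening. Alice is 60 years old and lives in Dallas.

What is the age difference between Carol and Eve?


|63 - 70| = 7

7


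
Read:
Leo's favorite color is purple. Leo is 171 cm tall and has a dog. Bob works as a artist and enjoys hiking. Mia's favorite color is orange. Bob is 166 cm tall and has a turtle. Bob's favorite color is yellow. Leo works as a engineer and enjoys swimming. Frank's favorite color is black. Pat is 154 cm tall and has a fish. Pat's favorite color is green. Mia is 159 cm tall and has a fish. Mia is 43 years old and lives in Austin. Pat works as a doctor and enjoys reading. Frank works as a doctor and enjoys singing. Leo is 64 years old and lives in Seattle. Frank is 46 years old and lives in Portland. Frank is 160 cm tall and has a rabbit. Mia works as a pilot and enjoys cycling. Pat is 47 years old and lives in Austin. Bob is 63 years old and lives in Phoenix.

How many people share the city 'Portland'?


Count: 1

1


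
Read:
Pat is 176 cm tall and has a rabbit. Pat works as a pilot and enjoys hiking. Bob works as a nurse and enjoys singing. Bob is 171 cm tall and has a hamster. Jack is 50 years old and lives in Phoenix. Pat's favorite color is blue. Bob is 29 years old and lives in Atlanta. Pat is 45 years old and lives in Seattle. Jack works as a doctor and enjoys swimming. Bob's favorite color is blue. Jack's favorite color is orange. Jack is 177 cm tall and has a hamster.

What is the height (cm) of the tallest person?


Tallest: Jack at 177 cm

177


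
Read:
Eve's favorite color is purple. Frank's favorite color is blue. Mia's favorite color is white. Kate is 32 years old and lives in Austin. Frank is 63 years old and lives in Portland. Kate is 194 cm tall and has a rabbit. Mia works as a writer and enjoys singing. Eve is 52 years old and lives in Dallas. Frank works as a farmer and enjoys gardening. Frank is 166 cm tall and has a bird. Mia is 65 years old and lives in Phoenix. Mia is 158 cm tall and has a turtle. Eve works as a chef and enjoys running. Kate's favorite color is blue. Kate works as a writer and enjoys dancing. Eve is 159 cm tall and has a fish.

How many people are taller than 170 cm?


Taller than 170: 1

1


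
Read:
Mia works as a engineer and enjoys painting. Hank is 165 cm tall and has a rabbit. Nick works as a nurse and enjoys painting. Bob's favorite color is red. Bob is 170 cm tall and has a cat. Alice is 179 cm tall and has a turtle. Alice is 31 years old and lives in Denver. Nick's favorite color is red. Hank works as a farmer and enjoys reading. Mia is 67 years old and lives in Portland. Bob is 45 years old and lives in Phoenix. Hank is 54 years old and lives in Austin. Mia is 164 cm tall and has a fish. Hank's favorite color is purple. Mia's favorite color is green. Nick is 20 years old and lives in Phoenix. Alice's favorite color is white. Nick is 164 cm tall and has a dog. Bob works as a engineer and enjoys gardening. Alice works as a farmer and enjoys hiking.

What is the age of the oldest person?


Oldest: Mia at 67

67


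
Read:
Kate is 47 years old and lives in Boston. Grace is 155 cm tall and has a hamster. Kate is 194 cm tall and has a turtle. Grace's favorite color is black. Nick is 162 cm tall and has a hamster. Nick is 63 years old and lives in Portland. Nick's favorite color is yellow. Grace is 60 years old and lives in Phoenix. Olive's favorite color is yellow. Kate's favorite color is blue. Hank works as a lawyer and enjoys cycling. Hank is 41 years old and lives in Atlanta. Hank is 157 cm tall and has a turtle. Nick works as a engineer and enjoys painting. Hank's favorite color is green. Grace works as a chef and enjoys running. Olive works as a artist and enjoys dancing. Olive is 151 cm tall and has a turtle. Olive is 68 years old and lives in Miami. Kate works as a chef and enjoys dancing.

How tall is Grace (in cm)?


Grace is 155 cm tall

155


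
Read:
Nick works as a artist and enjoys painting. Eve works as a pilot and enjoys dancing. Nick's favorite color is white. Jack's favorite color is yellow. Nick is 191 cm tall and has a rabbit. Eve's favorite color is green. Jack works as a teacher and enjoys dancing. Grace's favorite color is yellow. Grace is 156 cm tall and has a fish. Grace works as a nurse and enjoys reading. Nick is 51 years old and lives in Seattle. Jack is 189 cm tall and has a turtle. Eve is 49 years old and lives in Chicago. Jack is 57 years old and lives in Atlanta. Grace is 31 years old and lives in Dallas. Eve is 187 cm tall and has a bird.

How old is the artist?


The artist is Nick, age 51

51


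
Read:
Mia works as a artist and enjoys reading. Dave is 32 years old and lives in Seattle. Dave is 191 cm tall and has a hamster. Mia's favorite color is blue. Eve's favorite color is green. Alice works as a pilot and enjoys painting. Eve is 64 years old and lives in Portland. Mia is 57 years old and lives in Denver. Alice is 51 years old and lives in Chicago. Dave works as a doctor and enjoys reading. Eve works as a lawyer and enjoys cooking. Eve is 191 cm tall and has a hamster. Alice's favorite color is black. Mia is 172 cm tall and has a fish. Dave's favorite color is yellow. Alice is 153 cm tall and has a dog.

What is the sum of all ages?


57+51+64+32 = 204

204


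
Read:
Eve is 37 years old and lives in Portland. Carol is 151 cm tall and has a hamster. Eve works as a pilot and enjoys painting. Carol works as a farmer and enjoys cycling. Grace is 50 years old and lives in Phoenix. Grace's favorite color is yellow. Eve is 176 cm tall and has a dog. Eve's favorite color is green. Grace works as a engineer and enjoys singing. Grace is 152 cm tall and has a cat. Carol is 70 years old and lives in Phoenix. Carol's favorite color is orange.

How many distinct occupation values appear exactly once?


Unique occupation values: 3

3


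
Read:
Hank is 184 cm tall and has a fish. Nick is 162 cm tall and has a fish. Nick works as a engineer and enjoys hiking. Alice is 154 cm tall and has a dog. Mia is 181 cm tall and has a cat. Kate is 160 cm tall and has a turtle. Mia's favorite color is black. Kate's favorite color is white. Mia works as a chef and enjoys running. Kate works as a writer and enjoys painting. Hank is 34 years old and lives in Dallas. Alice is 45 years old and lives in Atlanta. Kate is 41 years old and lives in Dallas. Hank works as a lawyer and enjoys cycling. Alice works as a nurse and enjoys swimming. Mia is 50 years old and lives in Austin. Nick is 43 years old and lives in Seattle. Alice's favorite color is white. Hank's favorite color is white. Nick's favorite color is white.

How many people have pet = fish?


Count: 2

2


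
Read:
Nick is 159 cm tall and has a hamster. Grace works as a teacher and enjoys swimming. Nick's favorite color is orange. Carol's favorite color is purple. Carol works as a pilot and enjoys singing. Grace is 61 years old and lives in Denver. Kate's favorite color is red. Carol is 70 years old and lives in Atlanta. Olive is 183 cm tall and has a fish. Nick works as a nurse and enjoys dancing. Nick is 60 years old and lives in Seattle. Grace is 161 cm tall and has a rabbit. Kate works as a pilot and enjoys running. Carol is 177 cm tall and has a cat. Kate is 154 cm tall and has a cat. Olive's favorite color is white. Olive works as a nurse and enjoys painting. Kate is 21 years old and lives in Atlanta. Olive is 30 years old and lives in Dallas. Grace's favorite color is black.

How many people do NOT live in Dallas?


Not in Dallas: 4

4


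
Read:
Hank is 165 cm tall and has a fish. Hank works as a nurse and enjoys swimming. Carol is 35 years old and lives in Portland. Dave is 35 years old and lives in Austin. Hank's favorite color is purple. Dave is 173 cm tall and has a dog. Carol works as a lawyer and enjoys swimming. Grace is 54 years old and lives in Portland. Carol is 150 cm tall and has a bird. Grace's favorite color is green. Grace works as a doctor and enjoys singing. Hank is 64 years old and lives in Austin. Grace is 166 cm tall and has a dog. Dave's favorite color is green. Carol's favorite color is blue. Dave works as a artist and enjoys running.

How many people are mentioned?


People: Dave, Grace, Carol, Hank. Count = 4

4


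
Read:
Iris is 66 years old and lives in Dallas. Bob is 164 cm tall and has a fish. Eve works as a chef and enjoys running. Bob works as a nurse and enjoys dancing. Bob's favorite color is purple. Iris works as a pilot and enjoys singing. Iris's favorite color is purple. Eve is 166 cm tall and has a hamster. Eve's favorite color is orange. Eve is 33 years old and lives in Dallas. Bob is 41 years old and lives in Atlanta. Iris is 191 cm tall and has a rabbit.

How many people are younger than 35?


Filter: 1

1


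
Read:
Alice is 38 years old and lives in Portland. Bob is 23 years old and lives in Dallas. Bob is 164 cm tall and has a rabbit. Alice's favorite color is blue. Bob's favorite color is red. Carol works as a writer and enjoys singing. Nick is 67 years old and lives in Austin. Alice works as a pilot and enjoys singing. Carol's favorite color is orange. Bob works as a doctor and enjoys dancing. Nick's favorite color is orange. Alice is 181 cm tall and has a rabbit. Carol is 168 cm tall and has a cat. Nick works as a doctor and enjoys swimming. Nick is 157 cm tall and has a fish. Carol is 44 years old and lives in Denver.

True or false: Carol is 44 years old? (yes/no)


Carol is actually 44. yes

yes


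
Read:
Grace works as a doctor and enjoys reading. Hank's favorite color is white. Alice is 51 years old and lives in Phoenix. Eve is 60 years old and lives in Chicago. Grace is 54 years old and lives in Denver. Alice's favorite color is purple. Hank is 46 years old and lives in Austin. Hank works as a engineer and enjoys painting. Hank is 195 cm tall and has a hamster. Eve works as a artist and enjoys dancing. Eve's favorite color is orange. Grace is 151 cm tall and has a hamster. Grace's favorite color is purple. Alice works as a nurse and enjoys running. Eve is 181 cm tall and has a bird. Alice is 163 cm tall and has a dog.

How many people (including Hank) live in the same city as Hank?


Hank lives in Austin. Count = 1

1


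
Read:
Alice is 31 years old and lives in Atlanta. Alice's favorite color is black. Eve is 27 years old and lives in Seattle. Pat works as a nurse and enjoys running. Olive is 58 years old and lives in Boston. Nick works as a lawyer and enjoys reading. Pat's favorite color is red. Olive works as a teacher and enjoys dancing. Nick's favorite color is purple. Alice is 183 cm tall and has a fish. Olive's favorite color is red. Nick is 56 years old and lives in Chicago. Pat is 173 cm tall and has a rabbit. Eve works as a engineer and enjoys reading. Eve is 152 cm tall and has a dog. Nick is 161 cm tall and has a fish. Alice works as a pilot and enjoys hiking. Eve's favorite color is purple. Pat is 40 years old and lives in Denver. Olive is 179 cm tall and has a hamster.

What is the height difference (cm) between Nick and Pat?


|161 - 173| = 12

12


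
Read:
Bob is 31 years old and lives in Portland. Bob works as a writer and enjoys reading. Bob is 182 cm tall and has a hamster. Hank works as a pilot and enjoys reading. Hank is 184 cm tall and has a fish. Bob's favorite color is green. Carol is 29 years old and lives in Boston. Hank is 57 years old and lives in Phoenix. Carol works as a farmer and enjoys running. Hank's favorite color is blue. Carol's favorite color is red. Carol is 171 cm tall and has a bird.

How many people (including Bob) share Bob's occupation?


Bob is a writer. Count = 1

1


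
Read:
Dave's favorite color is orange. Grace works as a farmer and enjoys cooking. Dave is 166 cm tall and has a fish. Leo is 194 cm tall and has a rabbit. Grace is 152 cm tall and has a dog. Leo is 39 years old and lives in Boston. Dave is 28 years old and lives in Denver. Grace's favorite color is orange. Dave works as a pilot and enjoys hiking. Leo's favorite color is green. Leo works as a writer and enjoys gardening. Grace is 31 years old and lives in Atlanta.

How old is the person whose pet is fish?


Person with pet=fish is Dave, age 28

28


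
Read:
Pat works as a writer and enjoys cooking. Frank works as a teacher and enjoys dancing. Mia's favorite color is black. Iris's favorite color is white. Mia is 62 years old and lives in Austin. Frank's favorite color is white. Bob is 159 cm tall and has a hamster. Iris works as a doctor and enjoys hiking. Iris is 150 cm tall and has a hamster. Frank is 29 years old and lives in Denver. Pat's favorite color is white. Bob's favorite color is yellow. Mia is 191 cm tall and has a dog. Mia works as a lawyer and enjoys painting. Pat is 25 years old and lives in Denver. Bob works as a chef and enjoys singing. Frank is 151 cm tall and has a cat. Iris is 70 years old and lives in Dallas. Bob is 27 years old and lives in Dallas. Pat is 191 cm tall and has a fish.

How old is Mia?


Mia is 62 years old

62


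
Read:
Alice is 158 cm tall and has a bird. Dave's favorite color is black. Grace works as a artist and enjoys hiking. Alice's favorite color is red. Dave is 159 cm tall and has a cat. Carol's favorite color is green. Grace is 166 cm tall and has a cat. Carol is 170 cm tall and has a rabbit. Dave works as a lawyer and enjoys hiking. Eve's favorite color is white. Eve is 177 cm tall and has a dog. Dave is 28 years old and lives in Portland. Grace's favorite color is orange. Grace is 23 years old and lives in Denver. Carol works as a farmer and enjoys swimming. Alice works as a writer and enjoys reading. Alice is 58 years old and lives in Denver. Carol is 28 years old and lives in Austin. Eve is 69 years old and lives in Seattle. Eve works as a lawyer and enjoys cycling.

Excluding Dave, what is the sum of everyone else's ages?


Sum (excluding Dave): 178

178


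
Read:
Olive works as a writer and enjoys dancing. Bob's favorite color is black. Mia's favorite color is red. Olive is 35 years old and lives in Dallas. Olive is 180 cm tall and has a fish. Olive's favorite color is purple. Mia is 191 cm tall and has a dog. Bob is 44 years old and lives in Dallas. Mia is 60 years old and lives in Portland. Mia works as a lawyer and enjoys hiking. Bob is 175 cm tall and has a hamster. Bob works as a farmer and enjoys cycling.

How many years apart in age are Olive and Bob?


35 vs 44, diff = 9

9


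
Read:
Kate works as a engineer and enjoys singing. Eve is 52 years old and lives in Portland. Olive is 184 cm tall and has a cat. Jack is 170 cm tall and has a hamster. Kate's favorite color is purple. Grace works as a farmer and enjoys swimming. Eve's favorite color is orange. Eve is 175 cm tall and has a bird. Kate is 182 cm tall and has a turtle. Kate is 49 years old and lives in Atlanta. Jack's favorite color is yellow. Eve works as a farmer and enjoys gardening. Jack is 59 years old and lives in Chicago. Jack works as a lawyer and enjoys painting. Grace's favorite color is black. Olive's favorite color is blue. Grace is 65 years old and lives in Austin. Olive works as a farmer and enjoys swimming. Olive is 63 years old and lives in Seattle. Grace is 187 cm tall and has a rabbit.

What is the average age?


Sum=288, n=5, avg=57.6

57.6


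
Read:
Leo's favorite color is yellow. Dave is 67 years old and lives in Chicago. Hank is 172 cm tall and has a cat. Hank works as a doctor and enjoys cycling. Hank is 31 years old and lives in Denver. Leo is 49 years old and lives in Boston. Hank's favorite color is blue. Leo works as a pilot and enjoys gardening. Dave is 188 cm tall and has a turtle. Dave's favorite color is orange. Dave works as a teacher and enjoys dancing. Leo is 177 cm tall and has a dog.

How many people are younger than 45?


Filter: 1

1


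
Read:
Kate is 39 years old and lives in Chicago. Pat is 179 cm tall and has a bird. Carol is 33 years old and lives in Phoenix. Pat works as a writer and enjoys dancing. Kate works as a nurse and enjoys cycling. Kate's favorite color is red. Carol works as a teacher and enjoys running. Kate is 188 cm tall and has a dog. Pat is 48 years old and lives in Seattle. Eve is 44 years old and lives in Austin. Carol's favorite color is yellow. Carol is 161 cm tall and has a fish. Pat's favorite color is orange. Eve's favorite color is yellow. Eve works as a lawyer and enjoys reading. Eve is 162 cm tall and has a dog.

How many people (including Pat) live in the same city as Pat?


Pat lives in Seattle. Count = 1

1


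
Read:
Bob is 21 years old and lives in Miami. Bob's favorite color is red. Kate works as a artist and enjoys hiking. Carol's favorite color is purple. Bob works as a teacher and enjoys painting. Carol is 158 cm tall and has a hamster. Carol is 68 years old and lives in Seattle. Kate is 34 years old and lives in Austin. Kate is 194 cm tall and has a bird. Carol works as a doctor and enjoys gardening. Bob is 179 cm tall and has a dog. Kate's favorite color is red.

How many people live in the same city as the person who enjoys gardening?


Person with hobby gardening is Carol, city Seattle. Count = 1

1


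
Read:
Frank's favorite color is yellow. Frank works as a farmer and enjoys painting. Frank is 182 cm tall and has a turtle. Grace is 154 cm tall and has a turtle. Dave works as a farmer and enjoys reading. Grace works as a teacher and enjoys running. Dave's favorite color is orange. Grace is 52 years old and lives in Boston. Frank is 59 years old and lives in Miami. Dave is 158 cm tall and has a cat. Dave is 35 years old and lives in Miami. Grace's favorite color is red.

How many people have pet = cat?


Count: 1

1


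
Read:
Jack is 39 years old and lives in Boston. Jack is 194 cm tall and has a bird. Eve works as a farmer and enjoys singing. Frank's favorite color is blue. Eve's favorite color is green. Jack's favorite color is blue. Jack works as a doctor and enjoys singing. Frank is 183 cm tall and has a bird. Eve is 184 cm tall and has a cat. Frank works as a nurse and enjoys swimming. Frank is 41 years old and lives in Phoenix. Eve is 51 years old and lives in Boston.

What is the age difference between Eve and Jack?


|51 - 39| = 12

12


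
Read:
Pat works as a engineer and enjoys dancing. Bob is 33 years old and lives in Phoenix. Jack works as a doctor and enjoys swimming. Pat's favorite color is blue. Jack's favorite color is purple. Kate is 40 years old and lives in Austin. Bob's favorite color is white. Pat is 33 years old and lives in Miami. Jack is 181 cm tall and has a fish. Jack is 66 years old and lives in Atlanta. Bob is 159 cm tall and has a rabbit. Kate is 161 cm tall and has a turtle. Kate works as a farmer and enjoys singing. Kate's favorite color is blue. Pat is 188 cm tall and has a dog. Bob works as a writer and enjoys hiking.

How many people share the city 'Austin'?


Count: 1

1
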